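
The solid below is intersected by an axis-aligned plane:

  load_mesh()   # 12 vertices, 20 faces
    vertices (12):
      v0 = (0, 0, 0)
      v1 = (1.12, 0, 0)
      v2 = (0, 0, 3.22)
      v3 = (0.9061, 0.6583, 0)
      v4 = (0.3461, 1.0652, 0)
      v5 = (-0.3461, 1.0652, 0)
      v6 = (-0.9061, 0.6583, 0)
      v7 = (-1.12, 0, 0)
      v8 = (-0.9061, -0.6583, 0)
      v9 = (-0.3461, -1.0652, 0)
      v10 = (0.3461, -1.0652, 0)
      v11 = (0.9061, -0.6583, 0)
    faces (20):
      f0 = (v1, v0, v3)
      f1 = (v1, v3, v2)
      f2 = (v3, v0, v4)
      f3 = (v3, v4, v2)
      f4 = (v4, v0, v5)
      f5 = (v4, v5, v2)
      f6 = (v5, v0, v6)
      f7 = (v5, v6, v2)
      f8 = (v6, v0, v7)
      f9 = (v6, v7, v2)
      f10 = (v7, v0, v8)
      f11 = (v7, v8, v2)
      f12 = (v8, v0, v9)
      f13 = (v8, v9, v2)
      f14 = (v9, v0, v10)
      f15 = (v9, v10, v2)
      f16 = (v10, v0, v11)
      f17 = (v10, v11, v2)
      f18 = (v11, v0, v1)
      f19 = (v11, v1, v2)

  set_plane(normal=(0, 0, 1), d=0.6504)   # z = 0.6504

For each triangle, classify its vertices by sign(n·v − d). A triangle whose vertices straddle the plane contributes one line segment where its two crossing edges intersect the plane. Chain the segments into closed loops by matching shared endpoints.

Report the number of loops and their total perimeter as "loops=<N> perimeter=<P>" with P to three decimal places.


Straddling triangles (10 of 20):
  (v1,v3,v2) [--+] → (0.723079, 0.525332, 0.6504)–(0.893774, 0, 0.6504)  len=0.5524
  (v3,v4,v2) [--+] → (0.276192, 0.850043, 0.6504)–(0.723079, 0.525332, 0.6504)  len=0.5524
  (v4,v5,v2) [--+] → (-0.276192, 0.850043, 0.6504)–(0.276192, 0.850043, 0.6504)  len=0.5524
  (v5,v6,v2) [--+] → (-0.723079, 0.525332, 0.6504)–(-0.276192, 0.850043, 0.6504)  len=0.5524
  (v6,v7,v2) [--+] → (-0.893774, 0, 0.6504)–(-0.723079, 0.525332, 0.6504)  len=0.5524
  (v7,v8,v2) [--+] → (-0.723079, -0.525332, 0.6504)–(-0.893774, 0, 0.6504)  len=0.5524
  (v8,v9,v2) [--+] → (-0.276192, -0.850043, 0.6504)–(-0.723079, -0.525332, 0.6504)  len=0.5524
  (v9,v10,v2) [--+] → (0.276192, -0.850043, 0.6504)–(-0.276192, -0.850043, 0.6504)  len=0.5524
  (v10,v11,v2) [--+] → (0.723079, -0.525332, 0.6504)–(0.276192, -0.850043, 0.6504)  len=0.5524
  (v11,v1,v2) [--+] → (0.893774, 0, 0.6504)–(0.723079, -0.525332, 0.6504)  len=0.5524

Chained into 1 loop(s):
  loop 1: 10 segments, perimeter = 5.5238
Total perimeter = 5.524

loops=1 perimeter=5.524


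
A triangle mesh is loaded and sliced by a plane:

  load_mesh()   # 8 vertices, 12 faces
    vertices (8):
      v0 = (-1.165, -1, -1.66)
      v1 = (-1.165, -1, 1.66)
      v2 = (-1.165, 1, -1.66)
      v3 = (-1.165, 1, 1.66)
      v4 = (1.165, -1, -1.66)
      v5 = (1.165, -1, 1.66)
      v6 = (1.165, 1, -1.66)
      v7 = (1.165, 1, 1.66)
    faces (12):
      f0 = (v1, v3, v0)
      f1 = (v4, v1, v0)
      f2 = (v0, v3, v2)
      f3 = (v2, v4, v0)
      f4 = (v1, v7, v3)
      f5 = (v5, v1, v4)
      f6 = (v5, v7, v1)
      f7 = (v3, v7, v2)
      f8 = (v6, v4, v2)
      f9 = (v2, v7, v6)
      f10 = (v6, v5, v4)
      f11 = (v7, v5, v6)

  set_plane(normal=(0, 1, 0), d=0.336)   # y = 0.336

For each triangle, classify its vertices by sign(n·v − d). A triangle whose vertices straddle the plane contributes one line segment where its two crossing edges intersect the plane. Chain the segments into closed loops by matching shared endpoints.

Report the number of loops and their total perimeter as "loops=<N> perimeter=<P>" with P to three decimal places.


Straddling triangles (8 of 12):
  (v1,v3,v0) [-+-] → (-1.165, 0.336, 1.66)–(-1.165, 0.336, 0.55776)  len=1.1022
  (v0,v3,v2) [-++] → (-1.165, 0.336, 0.55776)–(-1.165, 0.336, -1.66)  len=2.2178
  (v2,v4,v0) [+--] → (-0.39144, 0.336, -1.66)–(-1.165, 0.336, -1.66)  len=0.7736
  (v1,v7,v3) [-++] → (0.39144, 0.336, 1.66)–(-1.165, 0.336, 1.66)  len=1.5564
  (v5,v7,v1) [-+-] → (1.165, 0.336, 1.66)–(0.39144, 0.336, 1.66)  len=0.7736
  (v6,v4,v2) [+-+] → (1.165, 0.336, -1.66)–(-0.39144, 0.336, -1.66)  len=1.5564
  (v6,v5,v4) [+--] → (1.165, 0.336, -0.55776)–(1.165, 0.336, -1.66)  len=1.1022
  (v7,v5,v6) [+-+] → (1.165, 0.336, 1.66)–(1.165, 0.336, -0.55776)  len=2.2178

Chained into 1 loop(s):
  loop 1: 8 segments, perimeter = 11.3000
Total perimeter = 11.300

loops=1 perimeter=11.300


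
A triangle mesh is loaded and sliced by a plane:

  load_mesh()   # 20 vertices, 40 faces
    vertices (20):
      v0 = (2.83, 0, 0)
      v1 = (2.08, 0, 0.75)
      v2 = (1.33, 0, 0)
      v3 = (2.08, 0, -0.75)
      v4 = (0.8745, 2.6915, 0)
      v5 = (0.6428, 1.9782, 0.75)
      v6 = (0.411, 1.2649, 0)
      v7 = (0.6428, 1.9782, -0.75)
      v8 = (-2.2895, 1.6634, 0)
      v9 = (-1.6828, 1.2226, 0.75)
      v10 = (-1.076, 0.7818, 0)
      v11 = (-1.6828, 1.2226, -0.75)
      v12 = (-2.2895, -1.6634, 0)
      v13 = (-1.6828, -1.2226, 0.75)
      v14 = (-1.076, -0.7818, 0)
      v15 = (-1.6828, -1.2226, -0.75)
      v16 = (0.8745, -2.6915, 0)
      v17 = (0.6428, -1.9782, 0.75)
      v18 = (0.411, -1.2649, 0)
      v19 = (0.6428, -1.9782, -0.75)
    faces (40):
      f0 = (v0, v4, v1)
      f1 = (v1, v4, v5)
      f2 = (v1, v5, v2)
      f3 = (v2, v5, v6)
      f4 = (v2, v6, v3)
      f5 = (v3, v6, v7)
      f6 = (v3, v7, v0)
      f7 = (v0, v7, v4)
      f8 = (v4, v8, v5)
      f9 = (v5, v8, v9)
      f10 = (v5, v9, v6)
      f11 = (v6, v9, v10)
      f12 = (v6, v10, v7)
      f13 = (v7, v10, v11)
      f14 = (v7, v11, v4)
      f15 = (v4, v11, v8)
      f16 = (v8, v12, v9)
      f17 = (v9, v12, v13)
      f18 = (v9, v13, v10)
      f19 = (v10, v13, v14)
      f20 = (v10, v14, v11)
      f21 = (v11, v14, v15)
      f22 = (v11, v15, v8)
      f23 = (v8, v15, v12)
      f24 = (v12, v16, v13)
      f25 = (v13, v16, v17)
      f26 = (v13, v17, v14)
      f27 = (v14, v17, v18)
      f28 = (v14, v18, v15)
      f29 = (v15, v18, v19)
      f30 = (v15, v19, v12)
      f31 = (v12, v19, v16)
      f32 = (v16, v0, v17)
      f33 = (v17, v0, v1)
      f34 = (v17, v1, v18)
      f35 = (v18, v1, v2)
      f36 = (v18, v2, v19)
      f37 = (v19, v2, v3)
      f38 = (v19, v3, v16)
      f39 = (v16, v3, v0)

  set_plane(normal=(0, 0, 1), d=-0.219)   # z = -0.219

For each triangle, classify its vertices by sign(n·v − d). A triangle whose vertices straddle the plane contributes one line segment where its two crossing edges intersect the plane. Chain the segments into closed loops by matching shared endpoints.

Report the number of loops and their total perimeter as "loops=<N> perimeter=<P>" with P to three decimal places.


Straddling triangles (20 of 40):
  (v2,v6,v3) [++-] → (0.898348, 0.895549, -0.219)–(1.549, 0, -0.219)  len=1.1070
  (v3,v6,v7) [-+-] → (0.898348, 0.895549, -0.219)–(0.478686, 1.47318, -0.219)  len=0.7140
  (v3,v7,v0) [--+] → (2.19134, 0.577634, -0.219)–(2.611, 0, -0.219)  len=0.7140
  (v0,v7,v4) [+-+] → (2.19134, 0.577634, -0.219)–(0.806844, 2.48322, -0.219)  len=2.3554
  (v6,v10,v7) [++-] → (-0.57411, 1.13115, -0.219)–(0.478686, 1.47318, -0.219)  len=1.1070
  (v7,v10,v11) [-+-] → (-0.57411, 1.13115, -0.219)–(-1.25319, 0.910514, -0.219)  len=0.7140
  (v7,v11,v4) [--+] → (0.127768, 2.26258, -0.219)–(0.806844, 2.48322, -0.219)  len=0.7140
  (v4,v11,v8) [+-+] → (0.127768, 2.26258, -0.219)–(-2.11234, 1.53469, -0.219)  len=2.3554
  (v10,v14,v11) [++-] → (-1.25319, -0.196515, -0.219)–(-1.25319, 0.910514, -0.219)  len=1.1070
  (v11,v14,v15) [-+-] → (-1.25319, -0.196515, -0.219)–(-1.25319, -0.910514, -0.219)  len=0.7140
  (v11,v15,v8) [--+] → (-2.11234, 0.820688, -0.219)–(-2.11234, 1.53469, -0.219)  len=0.7140
  (v8,v15,v12) [+-+] → (-2.11234, 0.820688, -0.219)–(-2.11234, -1.53469, -0.219)  len=2.3554
  (v14,v18,v15) [++-] → (-0.20039, -1.25255, -0.219)–(-1.25319, -0.910514, -0.219)  len=1.1070
  (v15,v18,v19) [-+-] → (-0.20039, -1.25255, -0.219)–(0.478686, -1.47318, -0.219)  len=0.7140
  (v15,v19,v12) [--+] → (-1.43327, -1.75532, -0.219)–(-2.11234, -1.53469, -0.219)  len=0.7140
  (v12,v19,v16) [+-+] → (-1.43327, -1.75532, -0.219)–(0.806844, -2.48322, -0.219)  len=2.3554
  (v18,v2,v19) [++-] → (1.12934, -0.577634, -0.219)–(0.478686, -1.47318, -0.219)  len=1.1070
  (v19,v2,v3) [-+-] → (1.12934, -0.577634, -0.219)–(1.549, 0, -0.219)  len=0.7140
  (v19,v3,v16) [--+] → (1.22651, -1.90558, -0.219)–(0.806844, -2.48322, -0.219)  len=0.7140
  (v16,v3,v0) [+-+] → (1.22651, -1.90558, -0.219)–(2.611, 0, -0.219)  len=2.3554

Chained into 2 loop(s):
  loop 1: 10 segments, perimeter = 9.1049
  loop 2: 10 segments, perimeter = 15.3471
Total perimeter = 24.452

loops=2 perimeter=24.452


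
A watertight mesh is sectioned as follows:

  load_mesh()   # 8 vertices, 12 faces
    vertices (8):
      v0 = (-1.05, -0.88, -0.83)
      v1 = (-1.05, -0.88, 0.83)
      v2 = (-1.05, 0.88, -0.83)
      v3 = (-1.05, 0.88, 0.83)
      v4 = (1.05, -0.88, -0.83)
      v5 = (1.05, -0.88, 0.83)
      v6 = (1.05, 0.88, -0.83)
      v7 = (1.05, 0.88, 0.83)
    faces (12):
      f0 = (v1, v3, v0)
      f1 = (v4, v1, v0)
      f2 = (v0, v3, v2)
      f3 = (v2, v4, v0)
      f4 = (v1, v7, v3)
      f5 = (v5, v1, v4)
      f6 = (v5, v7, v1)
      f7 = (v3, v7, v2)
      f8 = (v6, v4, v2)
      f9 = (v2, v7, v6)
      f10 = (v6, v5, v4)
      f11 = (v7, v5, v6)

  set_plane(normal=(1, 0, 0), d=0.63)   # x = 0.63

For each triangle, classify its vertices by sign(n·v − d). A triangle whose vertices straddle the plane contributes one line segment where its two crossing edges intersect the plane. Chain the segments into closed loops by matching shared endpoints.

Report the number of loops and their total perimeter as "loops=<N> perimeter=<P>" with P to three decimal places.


Straddling triangles (8 of 12):
  (v4,v1,v0) [+--] → (0.63, -0.88, -0.498)–(0.63, -0.88, -0.83)  len=0.3320
  (v2,v4,v0) [-+-] → (0.63, -0.528, -0.83)–(0.63, -0.88, -0.83)  len=0.3520
  (v1,v7,v3) [-+-] → (0.63, 0.528, 0.83)–(0.63, 0.88, 0.83)  len=0.3520
  (v5,v1,v4) [+-+] → (0.63, -0.88, 0.83)–(0.63, -0.88, -0.498)  len=1.3280
  (v5,v7,v1) [++-] → (0.63, 0.528, 0.83)–(0.63, -0.88, 0.83)  len=1.4080
  (v3,v7,v2) [-+-] → (0.63, 0.88, 0.83)–(0.63, 0.88, 0.498)  len=0.3320
  (v6,v4,v2) [++-] → (0.63, -0.528, -0.83)–(0.63, 0.88, -0.83)  len=1.4080
  (v2,v7,v6) [-++] → (0.63, 0.88, 0.498)–(0.63, 0.88, -0.83)  len=1.3280

Chained into 1 loop(s):
  loop 1: 8 segments, perimeter = 6.8400
Total perimeter = 6.840

loops=1 perimeter=6.840


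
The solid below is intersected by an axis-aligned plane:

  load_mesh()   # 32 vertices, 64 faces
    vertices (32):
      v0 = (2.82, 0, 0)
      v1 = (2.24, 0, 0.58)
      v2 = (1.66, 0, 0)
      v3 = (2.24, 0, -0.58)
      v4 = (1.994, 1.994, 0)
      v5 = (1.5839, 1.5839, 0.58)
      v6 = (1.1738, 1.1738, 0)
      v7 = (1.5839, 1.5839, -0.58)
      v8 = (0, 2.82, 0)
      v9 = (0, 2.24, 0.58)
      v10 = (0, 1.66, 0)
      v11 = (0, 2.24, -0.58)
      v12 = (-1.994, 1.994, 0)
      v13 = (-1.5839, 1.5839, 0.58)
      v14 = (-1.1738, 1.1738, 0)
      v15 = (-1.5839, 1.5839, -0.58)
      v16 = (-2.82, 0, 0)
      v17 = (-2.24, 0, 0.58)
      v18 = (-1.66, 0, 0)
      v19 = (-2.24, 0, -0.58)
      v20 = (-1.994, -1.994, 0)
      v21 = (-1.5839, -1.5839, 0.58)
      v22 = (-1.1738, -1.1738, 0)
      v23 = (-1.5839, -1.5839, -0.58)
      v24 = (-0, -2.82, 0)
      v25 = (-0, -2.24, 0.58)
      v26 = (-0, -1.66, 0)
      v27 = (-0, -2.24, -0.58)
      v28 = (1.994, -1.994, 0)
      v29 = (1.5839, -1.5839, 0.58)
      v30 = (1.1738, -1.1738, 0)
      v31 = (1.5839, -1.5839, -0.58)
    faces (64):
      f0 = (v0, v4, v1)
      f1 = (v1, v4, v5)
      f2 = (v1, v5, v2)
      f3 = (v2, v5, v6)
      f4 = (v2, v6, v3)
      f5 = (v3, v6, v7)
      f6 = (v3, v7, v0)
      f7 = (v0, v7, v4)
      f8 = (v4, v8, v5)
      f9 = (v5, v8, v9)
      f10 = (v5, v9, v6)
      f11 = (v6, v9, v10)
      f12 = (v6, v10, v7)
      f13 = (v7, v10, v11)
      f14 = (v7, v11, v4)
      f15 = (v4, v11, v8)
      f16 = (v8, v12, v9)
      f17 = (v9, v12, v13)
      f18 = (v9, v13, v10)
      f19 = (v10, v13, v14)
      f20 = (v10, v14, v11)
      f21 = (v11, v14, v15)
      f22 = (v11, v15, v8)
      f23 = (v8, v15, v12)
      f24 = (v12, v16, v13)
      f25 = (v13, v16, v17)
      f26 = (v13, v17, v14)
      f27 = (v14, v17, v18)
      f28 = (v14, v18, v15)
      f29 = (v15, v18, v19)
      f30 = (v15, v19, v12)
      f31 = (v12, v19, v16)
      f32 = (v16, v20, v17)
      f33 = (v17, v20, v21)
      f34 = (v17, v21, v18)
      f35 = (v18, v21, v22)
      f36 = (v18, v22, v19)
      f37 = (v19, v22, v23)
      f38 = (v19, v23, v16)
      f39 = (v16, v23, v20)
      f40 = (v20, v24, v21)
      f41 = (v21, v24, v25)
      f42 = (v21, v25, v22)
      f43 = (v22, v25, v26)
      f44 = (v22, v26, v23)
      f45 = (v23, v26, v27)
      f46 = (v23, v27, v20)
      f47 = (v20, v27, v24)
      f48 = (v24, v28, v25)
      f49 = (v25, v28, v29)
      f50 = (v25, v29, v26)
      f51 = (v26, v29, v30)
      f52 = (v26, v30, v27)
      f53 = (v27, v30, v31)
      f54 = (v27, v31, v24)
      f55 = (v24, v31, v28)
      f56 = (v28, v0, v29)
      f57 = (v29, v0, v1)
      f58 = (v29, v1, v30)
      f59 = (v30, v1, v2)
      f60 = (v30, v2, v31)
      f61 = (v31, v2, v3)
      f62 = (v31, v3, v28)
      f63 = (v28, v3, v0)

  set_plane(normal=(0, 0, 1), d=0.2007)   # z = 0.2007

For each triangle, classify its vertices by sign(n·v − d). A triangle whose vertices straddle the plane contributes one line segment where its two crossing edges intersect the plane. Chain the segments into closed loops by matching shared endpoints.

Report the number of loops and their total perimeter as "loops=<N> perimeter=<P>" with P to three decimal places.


loops=2 perimeter=27.431

Straddling triangles (32 of 64):
  (v0,v4,v1) [--+] → (2.07912, 1.30401, 0.2007)–(2.6193, 0, 0.2007)  len=1.4115
  (v1,v4,v5) [+-+] → (2.07912, 1.30401, 0.2007)–(1.85209, 1.85209, 0.2007)  len=0.5932
  (v1,v5,v2) [++-] → (1.63367, 0.548084, 0.2007)–(1.8607, 0, 0.2007)  len=0.5932
  (v2,v5,v6) [-+-] → (1.63367, 0.548084, 0.2007)–(1.31571, 1.31571, 0.2007)  len=0.8309
  (v4,v8,v5) [--+] → (0.548084, 2.39227, 0.2007)–(1.85209, 1.85209, 0.2007)  len=1.4115
  (v5,v8,v9) [+-+] → (0.548084, 2.39227, 0.2007)–(0, 2.6193, 0.2007)  len=0.5932
  (v5,v9,v6) [++-] → (0.767625, 1.54274, 0.2007)–(1.31571, 1.31571, 0.2007)  len=0.5932
  (v6,v9,v10) [-+-] → (0.767625, 1.54274, 0.2007)–(0, 1.8607, 0.2007)  len=0.8309
  (v8,v12,v9) [--+] → (-1.30401, 2.07912, 0.2007)–(0, 2.6193, 0.2007)  len=1.4115
  (v9,v12,v13) [+-+] → (-1.30401, 2.07912, 0.2007)–(-1.85209, 1.85209, 0.2007)  len=0.5932
  (v9,v13,v10) [++-] → (-0.548084, 1.63367, 0.2007)–(0, 1.8607, 0.2007)  len=0.5932
  (v10,v13,v14) [-+-] → (-0.548084, 1.63367, 0.2007)–(-1.31571, 1.31571, 0.2007)  len=0.8309
  (v12,v16,v13) [--+] → (-2.39227, 0.548084, 0.2007)–(-1.85209, 1.85209, 0.2007)  len=1.4115
  (v13,v16,v17) [+-+] → (-2.39227, 0.548084, 0.2007)–(-2.6193, 0, 0.2007)  len=0.5932
  (v13,v17,v14) [++-] → (-1.54274, 0.767625, 0.2007)–(-1.31571, 1.31571, 0.2007)  len=0.5932
  (v14,v17,v18) [-+-] → (-1.54274, 0.767625, 0.2007)–(-1.8607, 0, 0.2007)  len=0.8309
  (v16,v20,v17) [--+] → (-2.07912, -1.30401, 0.2007)–(-2.6193, 0, 0.2007)  len=1.4115
  (v17,v20,v21) [+-+] → (-2.07912, -1.30401, 0.2007)–(-1.85209, -1.85209, 0.2007)  len=0.5932
  (v17,v21,v18) [++-] → (-1.63367, -0.548084, 0.2007)–(-1.8607, 0, 0.2007)  len=0.5932
  (v18,v21,v22) [-+-] → (-1.63367, -0.548084, 0.2007)–(-1.31571, -1.31571, 0.2007)  len=0.8309
  (v20,v24,v21) [--+] → (-0.548084, -2.39227, 0.2007)–(-1.85209, -1.85209, 0.2007)  len=1.4115
  (v21,v24,v25) [+-+] → (-0.548084, -2.39227, 0.2007)–(0, -2.6193, 0.2007)  len=0.5932
  (v21,v25,v22) [++-] → (-0.767625, -1.54274, 0.2007)–(-1.31571, -1.31571, 0.2007)  len=0.5932
  (v22,v25,v26) [-+-] → (-0.767625, -1.54274, 0.2007)–(0, -1.8607, 0.2007)  len=0.8309
  (v24,v28,v25) [--+] → (1.30401, -2.07912, 0.2007)–(0, -2.6193, 0.2007)  len=1.4115
  (v25,v28,v29) [+-+] → (1.30401, -2.07912, 0.2007)–(1.85209, -1.85209, 0.2007)  len=0.5932
  (v25,v29,v26) [++-] → (0.548084, -1.63367, 0.2007)–(0, -1.8607, 0.2007)  len=0.5932
  (v26,v29,v30) [-+-] → (0.548084, -1.63367, 0.2007)–(1.31571, -1.31571, 0.2007)  len=0.8309
  (v28,v0,v29) [--+] → (2.39227, -0.548084, 0.2007)–(1.85209, -1.85209, 0.2007)  len=1.4115
  (v29,v0,v1) [+-+] → (2.39227, -0.548084, 0.2007)–(2.6193, 0, 0.2007)  len=0.5932
  (v29,v1,v30) [++-] → (1.54274, -0.767625, 0.2007)–(1.31571, -1.31571, 0.2007)  len=0.5932
  (v30,v1,v2) [-+-] → (1.54274, -0.767625, 0.2007)–(1.8607, 0, 0.2007)  len=0.8309

Chained into 2 loop(s):
  loop 1: 16 segments, perimeter = 16.0377
  loop 2: 16 segments, perimeter = 11.3929
Total perimeter = 27.431


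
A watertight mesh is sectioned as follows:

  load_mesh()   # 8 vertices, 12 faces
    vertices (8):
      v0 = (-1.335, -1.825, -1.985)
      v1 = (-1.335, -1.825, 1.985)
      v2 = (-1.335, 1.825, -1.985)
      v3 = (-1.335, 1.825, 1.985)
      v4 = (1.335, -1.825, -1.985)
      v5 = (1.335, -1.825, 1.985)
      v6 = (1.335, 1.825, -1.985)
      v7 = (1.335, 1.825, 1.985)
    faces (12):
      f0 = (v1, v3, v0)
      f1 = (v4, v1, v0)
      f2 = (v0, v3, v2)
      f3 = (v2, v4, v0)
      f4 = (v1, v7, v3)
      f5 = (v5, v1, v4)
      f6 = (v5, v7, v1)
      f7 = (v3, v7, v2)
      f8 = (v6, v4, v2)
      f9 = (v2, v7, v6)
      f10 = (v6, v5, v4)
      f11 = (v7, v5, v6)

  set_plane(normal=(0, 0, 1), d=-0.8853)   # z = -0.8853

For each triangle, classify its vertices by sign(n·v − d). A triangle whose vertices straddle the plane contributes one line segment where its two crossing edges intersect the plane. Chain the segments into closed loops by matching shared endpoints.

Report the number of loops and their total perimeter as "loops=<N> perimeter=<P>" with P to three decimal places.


loops=1 perimeter=12.640

Straddling triangles (8 of 12):
  (v1,v3,v0) [++-] → (-1.335, -0.813941, -0.8853)–(-1.335, -1.825, -0.8853)  len=1.0111
  (v4,v1,v0) [-+-] → (0.595403, -1.825, -0.8853)–(-1.335, -1.825, -0.8853)  len=1.9304
  (v0,v3,v2) [-+-] → (-1.335, -0.813941, -0.8853)–(-1.335, 1.825, -0.8853)  len=2.6389
  (v5,v1,v4) [++-] → (0.595403, -1.825, -0.8853)–(1.335, -1.825, -0.8853)  len=0.7396
  (v3,v7,v2) [++-] → (-0.595403, 1.825, -0.8853)–(-1.335, 1.825, -0.8853)  len=0.7396
  (v2,v7,v6) [-+-] → (-0.595403, 1.825, -0.8853)–(1.335, 1.825, -0.8853)  len=1.9304
  (v6,v5,v4) [-+-] → (1.335, 0.813941, -0.8853)–(1.335, -1.825, -0.8853)  len=2.6389
  (v7,v5,v6) [++-] → (1.335, 0.813941, -0.8853)–(1.335, 1.825, -0.8853)  len=1.0111

Chained into 1 loop(s):
  loop 1: 8 segments, perimeter = 12.6400
Total perimeter = 12.640


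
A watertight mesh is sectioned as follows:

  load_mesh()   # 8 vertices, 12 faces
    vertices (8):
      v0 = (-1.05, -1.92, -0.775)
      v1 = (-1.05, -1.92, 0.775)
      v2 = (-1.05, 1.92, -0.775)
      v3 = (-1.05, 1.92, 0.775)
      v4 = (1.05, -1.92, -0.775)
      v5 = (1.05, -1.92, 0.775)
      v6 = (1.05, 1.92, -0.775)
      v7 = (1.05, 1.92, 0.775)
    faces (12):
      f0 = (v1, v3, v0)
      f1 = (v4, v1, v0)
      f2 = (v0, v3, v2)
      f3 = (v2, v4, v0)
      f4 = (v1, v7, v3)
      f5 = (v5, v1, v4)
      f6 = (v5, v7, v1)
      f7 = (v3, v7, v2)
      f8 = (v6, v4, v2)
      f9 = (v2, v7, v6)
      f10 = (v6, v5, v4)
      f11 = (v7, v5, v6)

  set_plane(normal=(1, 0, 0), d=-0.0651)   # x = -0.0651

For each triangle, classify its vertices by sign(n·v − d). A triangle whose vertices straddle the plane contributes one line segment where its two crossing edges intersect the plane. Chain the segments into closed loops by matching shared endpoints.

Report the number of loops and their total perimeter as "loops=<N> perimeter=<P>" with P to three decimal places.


Straddling triangles (8 of 12):
  (v4,v1,v0) [+--] → (-0.0651, -1.92, 0.04805)–(-0.0651, -1.92, -0.775)  len=0.8230
  (v2,v4,v0) [-+-] → (-0.0651, 0.11904, -0.775)–(-0.0651, -1.92, -0.775)  len=2.0390
  (v1,v7,v3) [-+-] → (-0.0651, -0.11904, 0.775)–(-0.0651, 1.92, 0.775)  len=2.0390
  (v5,v1,v4) [+-+] → (-0.0651, -1.92, 0.775)–(-0.0651, -1.92, 0.04805)  len=0.7269
  (v5,v7,v1) [++-] → (-0.0651, -0.11904, 0.775)–(-0.0651, -1.92, 0.775)  len=1.8010
  (v3,v7,v2) [-+-] → (-0.0651, 1.92, 0.775)–(-0.0651, 1.92, -0.04805)  len=0.8230
  (v6,v4,v2) [++-] → (-0.0651, 0.11904, -0.775)–(-0.0651, 1.92, -0.775)  len=1.8010
  (v2,v7,v6) [-++] → (-0.0651, 1.92, -0.04805)–(-0.0651, 1.92, -0.775)  len=0.7269

Chained into 1 loop(s):
  loop 1: 8 segments, perimeter = 10.7800
Total perimeter = 10.780

loops=1 perimeter=10.780


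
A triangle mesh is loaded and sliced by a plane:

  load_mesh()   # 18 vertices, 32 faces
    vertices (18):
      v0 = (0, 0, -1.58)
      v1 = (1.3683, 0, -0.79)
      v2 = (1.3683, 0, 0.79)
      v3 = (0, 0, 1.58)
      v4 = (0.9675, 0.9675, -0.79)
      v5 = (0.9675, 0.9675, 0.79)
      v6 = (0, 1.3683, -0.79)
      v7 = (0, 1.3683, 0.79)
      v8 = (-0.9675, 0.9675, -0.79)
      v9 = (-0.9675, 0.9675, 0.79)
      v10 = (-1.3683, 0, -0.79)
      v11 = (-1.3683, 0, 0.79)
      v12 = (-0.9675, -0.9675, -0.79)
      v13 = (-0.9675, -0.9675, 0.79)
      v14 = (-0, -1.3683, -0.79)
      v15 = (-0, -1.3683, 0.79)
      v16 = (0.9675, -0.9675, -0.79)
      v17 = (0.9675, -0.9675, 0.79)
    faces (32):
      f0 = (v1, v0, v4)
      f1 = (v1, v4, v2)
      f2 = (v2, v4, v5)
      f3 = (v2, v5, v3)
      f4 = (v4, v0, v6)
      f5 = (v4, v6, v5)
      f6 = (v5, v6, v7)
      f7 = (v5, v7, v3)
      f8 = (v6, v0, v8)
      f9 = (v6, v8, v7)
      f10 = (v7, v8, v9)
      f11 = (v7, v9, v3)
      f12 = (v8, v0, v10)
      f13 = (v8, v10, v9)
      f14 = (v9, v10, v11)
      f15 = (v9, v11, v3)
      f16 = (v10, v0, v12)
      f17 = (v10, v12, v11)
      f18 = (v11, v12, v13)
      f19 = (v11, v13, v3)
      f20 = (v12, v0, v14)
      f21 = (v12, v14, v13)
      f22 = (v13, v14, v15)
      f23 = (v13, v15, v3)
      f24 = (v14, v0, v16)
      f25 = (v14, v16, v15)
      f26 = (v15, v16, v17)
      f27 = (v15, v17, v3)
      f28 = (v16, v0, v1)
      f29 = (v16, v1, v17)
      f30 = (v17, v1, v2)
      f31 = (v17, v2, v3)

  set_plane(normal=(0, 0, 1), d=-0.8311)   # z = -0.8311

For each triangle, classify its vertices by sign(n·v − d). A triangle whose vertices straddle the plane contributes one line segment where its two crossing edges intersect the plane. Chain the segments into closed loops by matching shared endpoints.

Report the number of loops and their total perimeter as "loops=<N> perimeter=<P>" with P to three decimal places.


loops=1 perimeter=7.942

Straddling triangles (8 of 32):
  (v1,v0,v4) [+-+] → (1.29711, 0, -0.8311)–(0.917166, 0.917166, -0.8311)  len=0.9928
  (v4,v0,v6) [+-+] → (0.917166, 0.917166, -0.8311)–(0, 1.29711, -0.8311)  len=0.9928
  (v6,v0,v8) [+-+] → (0, 1.29711, -0.8311)–(-0.917166, 0.917166, -0.8311)  len=0.9928
  (v8,v0,v10) [+-+] → (-0.917166, 0.917166, -0.8311)–(-1.29711, 0, -0.8311)  len=0.9928
  (v10,v0,v12) [+-+] → (-1.29711, 0, -0.8311)–(-0.917166, -0.917166, -0.8311)  len=0.9928
  (v12,v0,v14) [+-+] → (-0.917166, -0.917166, -0.8311)–(0, -1.29711, -0.8311)  len=0.9928
  (v14,v0,v16) [+-+] → (0, -1.29711, -0.8311)–(0.917166, -0.917166, -0.8311)  len=0.9928
  (v16,v0,v1) [+-+] → (0.917166, -0.917166, -0.8311)–(1.29711, 0, -0.8311)  len=0.9928

Chained into 1 loop(s):
  loop 1: 8 segments, perimeter = 7.9420
Total perimeter = 7.942


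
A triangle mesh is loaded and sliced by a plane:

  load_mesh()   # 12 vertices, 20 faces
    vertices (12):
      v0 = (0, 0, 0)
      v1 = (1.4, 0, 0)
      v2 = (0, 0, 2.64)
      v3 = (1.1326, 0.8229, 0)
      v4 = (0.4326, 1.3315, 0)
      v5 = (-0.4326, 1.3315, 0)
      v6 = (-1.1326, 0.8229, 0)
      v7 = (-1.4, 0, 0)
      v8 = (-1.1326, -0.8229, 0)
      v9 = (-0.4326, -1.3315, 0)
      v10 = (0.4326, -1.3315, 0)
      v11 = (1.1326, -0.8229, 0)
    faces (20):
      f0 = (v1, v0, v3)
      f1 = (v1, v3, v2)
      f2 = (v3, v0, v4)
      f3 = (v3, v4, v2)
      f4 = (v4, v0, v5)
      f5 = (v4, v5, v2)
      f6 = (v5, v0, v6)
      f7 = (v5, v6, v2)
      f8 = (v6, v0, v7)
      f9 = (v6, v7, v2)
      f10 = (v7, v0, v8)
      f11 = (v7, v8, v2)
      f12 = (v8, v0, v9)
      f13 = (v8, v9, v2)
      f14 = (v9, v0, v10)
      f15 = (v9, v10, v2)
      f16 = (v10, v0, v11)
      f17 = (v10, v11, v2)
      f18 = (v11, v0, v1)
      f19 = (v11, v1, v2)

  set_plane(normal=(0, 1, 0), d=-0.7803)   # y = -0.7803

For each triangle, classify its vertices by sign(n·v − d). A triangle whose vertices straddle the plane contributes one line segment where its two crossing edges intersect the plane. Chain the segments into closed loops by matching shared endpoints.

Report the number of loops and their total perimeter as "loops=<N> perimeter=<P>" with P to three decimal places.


loops=1 perimeter=5.629

Straddling triangles (10 of 20):
  (v7,v0,v8) [++-] → (-1.07397, -0.7803, 0)–(-1.14644, -0.7803, 0)  len=0.0725
  (v7,v8,v2) [+-+] → (-1.14644, -0.7803, 0)–(-1.07397, -0.7803, 0.136668)  len=0.1547
  (v8,v0,v9) [-+-] → (-1.07397, -0.7803, 0)–(-0.253517, -0.7803, 0)  len=0.8205
  (v8,v9,v2) [--+] → (-0.253517, -0.7803, 1.09288)–(-1.07397, -0.7803, 0.136668)  len=1.2600
  (v9,v0,v10) [-+-] → (-0.253517, -0.7803, 0)–(0.253517, -0.7803, 0)  len=0.5070
  (v9,v10,v2) [--+] → (0.253517, -0.7803, 1.09288)–(-0.253517, -0.7803, 1.09288)  len=0.5070
  (v10,v0,v11) [-+-] → (0.253517, -0.7803, 0)–(1.07397, -0.7803, 0)  len=0.8205
  (v10,v11,v2) [--+] → (1.07397, -0.7803, 0.136668)–(0.253517, -0.7803, 1.09288)  len=1.2600
  (v11,v0,v1) [-++] → (1.07397, -0.7803, 0)–(1.14644, -0.7803, 0)  len=0.0725
  (v11,v1,v2) [-++] → (1.14644, -0.7803, 0)–(1.07397, -0.7803, 0.136668)  len=0.1547

Chained into 1 loop(s):
  loop 1: 10 segments, perimeter = 5.6292
Total perimeter = 5.629


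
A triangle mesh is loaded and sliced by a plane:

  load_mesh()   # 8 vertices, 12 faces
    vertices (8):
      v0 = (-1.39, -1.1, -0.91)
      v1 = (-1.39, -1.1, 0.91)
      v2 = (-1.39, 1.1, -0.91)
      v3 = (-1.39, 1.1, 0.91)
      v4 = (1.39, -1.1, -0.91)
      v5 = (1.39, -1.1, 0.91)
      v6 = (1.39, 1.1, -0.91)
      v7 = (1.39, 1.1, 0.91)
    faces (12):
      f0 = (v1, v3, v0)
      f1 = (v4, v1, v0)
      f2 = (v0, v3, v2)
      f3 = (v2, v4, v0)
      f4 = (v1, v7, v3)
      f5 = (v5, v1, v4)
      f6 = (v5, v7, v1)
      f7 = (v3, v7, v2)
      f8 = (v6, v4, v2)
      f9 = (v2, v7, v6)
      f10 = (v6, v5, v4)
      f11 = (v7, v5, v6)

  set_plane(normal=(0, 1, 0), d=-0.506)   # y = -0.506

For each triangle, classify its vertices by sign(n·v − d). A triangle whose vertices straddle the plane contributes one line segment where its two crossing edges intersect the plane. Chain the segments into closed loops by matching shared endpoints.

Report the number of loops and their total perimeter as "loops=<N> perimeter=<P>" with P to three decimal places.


loops=1 perimeter=9.200

Straddling triangles (8 of 12):
  (v1,v3,v0) [-+-] → (-1.39, -0.506, 0.91)–(-1.39, -0.506, -0.4186)  len=1.3286
  (v0,v3,v2) [-++] → (-1.39, -0.506, -0.4186)–(-1.39, -0.506, -0.91)  len=0.4914
  (v2,v4,v0) [+--] → (0.6394, -0.506, -0.91)–(-1.39, -0.506, -0.91)  len=2.0294
  (v1,v7,v3) [-++] → (-0.6394, -0.506, 0.91)–(-1.39, -0.506, 0.91)  len=0.7506
  (v5,v7,v1) [-+-] → (1.39, -0.506, 0.91)–(-0.6394, -0.506, 0.91)  len=2.0294
  (v6,v4,v2) [+-+] → (1.39, -0.506, -0.91)–(0.6394, -0.506, -0.91)  len=0.7506
  (v6,v5,v4) [+--] → (1.39, -0.506, 0.4186)–(1.39, -0.506, -0.91)  len=1.3286
  (v7,v5,v6) [+-+] → (1.39, -0.506, 0.91)–(1.39, -0.506, 0.4186)  len=0.4914

Chained into 1 loop(s):
  loop 1: 8 segments, perimeter = 9.2000
Total perimeter = 9.200


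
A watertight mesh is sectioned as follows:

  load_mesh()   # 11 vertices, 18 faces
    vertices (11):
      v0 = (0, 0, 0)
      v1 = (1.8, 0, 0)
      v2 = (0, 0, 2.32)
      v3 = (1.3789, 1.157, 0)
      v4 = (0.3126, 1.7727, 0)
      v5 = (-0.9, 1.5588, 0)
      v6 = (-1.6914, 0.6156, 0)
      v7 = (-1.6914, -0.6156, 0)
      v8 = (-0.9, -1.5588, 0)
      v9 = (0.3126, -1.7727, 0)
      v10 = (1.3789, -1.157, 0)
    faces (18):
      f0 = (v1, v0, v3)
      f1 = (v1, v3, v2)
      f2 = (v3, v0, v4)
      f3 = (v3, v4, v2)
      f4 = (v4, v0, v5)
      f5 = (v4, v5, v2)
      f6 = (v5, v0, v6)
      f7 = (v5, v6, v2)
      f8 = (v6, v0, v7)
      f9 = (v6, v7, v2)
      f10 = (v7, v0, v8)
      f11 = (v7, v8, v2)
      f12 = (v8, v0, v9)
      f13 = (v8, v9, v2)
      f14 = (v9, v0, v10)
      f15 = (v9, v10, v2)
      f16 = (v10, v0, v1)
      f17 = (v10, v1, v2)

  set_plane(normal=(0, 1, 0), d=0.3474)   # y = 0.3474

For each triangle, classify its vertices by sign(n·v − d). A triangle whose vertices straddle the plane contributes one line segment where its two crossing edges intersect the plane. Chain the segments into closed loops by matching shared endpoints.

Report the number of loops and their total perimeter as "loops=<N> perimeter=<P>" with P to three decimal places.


Straddling triangles (10 of 18):
  (v1,v0,v3) [--+] → (0.414028, 0.3474, 0)–(1.67356, 0.3474, 0)  len=1.2595
  (v1,v3,v2) [-+-] → (1.67356, 0.3474, 0)–(0.414028, 0.3474, 1.6234)  len=2.0547
  (v3,v0,v4) [+-+] → (0.414028, 0.3474, 0)–(0.0612609, 0.3474, 0)  len=0.3528
  (v3,v4,v2) [++-] → (0.0612609, 0.3474, 1.86534)–(0.414028, 0.3474, 1.6234)  len=0.4278
  (v4,v0,v5) [+-+] → (0.0612609, 0.3474, 0)–(-0.200577, 0.3474, 0)  len=0.2618
  (v4,v5,v2) [++-] → (-0.200577, 0.3474, 1.80296)–(0.0612609, 0.3474, 1.86534)  len=0.2692
  (v5,v0,v6) [+-+] → (-0.200577, 0.3474, 0)–(-0.954504, 0.3474, 0)  len=0.7539
  (v5,v6,v2) [++-] → (-0.954504, 0.3474, 1.01076)–(-0.200577, 0.3474, 1.80296)  len=1.0936
  (v6,v0,v7) [+--] → (-0.954504, 0.3474, 0)–(-1.6914, 0.3474, 0)  len=0.7369
  (v6,v7,v2) [+--] → (-1.6914, 0.3474, 0)–(-0.954504, 0.3474, 1.01076)  len=1.2509

Chained into 1 loop(s):
  loop 1: 10 segments, perimeter = 8.4611
Total perimeter = 8.461

loops=1 perimeter=8.461


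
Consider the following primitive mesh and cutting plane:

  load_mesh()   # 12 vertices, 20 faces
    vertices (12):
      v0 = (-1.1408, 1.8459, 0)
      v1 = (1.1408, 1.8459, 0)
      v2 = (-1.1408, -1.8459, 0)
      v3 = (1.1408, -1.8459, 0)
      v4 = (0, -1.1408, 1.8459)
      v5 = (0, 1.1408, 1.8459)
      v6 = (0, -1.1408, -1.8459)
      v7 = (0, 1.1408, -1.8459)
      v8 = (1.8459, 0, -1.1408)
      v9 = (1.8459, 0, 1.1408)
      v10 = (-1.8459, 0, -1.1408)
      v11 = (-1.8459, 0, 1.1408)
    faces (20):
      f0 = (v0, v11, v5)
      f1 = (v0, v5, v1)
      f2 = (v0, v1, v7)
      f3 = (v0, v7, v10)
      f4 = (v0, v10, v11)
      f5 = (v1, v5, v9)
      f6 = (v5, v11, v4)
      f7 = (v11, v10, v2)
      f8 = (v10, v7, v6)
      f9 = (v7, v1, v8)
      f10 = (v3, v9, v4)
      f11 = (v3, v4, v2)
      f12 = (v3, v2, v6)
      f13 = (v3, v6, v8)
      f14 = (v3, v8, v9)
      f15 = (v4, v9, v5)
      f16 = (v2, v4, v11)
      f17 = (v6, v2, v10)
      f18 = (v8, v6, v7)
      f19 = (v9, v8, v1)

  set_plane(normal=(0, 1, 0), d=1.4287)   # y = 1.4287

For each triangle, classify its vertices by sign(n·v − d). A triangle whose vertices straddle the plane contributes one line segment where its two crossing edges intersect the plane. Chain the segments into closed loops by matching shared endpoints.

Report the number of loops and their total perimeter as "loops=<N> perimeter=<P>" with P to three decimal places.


loops=1 perimeter=7.614

Straddling triangles (8 of 20):
  (v0,v11,v5) [+--] → (-1.30016, 1.4287, 0.257837)–(-0.465801, 1.4287, 1.0922)  len=1.1800
  (v0,v5,v1) [+-+] → (-0.465801, 1.4287, 1.0922)–(0.465801, 1.4287, 1.0922)  len=0.9316
  (v0,v1,v7) [++-] → (0.465801, 1.4287, -1.0922)–(-0.465801, 1.4287, -1.0922)  len=0.9316
  (v0,v7,v10) [+--] → (-0.465801, 1.4287, -1.0922)–(-1.30016, 1.4287, -0.257837)  len=1.1800
  (v0,v10,v11) [+--] → (-1.30016, 1.4287, -0.257837)–(-1.30016, 1.4287, 0.257837)  len=0.5157
  (v1,v5,v9) [+--] → (0.465801, 1.4287, 1.0922)–(1.30016, 1.4287, 0.257837)  len=1.1800
  (v7,v1,v8) [-+-] → (0.465801, 1.4287, -1.0922)–(1.30016, 1.4287, -0.257837)  len=1.1800
  (v9,v8,v1) [--+] → (1.30016, 1.4287, -0.257837)–(1.30016, 1.4287, 0.257837)  len=0.5157

Chained into 1 loop(s):
  loop 1: 8 segments, perimeter = 7.6144
Total perimeter = 7.614


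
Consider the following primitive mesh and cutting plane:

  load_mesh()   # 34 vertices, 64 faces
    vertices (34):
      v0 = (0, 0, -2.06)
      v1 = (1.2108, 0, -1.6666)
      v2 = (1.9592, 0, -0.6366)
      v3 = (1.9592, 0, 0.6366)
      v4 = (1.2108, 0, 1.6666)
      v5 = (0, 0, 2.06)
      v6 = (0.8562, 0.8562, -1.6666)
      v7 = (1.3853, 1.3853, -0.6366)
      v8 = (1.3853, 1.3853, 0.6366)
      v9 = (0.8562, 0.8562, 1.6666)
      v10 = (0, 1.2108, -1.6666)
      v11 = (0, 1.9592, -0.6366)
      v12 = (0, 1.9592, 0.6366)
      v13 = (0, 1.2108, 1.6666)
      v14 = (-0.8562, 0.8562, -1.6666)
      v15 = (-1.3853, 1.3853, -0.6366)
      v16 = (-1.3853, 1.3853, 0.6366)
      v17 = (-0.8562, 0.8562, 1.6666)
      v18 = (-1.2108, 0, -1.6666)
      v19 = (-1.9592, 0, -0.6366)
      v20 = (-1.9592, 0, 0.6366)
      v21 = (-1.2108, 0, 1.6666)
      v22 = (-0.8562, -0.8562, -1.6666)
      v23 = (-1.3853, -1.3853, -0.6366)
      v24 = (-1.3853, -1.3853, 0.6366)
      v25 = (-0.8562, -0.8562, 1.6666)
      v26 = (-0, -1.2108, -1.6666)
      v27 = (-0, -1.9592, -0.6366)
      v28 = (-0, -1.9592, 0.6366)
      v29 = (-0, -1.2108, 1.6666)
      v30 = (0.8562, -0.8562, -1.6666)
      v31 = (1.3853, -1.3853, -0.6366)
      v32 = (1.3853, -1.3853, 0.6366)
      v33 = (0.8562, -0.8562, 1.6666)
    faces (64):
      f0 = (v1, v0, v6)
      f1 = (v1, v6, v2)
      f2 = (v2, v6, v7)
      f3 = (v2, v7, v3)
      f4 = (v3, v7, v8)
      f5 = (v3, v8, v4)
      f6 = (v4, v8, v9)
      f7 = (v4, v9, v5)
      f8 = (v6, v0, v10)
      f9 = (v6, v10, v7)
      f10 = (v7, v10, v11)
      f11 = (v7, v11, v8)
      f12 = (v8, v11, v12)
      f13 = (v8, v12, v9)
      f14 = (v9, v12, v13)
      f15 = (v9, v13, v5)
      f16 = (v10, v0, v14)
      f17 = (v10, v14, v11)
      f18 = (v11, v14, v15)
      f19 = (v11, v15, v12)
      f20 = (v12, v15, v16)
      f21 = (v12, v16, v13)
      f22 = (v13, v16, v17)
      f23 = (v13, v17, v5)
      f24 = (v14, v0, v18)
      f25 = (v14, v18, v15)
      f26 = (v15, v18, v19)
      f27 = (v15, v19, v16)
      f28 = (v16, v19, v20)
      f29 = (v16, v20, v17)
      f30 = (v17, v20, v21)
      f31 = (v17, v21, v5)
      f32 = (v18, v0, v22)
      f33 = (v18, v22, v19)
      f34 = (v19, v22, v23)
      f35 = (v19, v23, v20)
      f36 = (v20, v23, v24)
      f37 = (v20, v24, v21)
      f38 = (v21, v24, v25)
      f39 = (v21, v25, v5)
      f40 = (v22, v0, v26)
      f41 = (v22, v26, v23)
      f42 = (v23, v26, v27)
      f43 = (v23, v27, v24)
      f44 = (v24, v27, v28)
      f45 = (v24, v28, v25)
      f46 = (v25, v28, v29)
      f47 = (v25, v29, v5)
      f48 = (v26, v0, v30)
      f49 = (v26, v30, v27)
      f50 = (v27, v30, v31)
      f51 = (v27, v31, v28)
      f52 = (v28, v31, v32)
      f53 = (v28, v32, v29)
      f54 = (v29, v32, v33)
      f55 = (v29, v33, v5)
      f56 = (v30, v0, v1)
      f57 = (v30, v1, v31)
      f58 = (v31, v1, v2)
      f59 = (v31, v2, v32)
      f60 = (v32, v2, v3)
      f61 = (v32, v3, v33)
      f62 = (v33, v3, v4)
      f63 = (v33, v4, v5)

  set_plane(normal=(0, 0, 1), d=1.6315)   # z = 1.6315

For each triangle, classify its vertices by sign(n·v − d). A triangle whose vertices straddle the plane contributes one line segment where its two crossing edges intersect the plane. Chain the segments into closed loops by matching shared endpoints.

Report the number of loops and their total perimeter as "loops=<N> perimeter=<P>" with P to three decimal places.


Straddling triangles (16 of 64):
  (v3,v8,v4) [--+] → (1.21675, 0.0472078, 1.6315)–(1.2363, 0, 1.6315)  len=0.0511
  (v4,v8,v9) [+-+] → (1.21675, 0.0472078, 1.6315)–(0.87423, 0.87423, 1.6315)  len=0.8951
  (v8,v12,v9) [--+] → (0.827023, 0.893788, 1.6315)–(0.87423, 0.87423, 1.6315)  len=0.0511
  (v9,v12,v13) [+-+] → (0.827023, 0.893788, 1.6315)–(0, 1.2363, 1.6315)  len=0.8951
  (v12,v16,v13) [--+] → (-0.0472078, 1.21675, 1.6315)–(0, 1.2363, 1.6315)  len=0.0511
  (v13,v16,v17) [+-+] → (-0.0472078, 1.21675, 1.6315)–(-0.87423, 0.87423, 1.6315)  len=0.8951
  (v16,v20,v17) [--+] → (-0.893788, 0.827023, 1.6315)–(-0.87423, 0.87423, 1.6315)  len=0.0511
  (v17,v20,v21) [+-+] → (-0.893788, 0.827023, 1.6315)–(-1.2363, 0, 1.6315)  len=0.8951
  (v20,v24,v21) [--+] → (-1.21675, -0.0472078, 1.6315)–(-1.2363, 0, 1.6315)  len=0.0511
  (v21,v24,v25) [+-+] → (-1.21675, -0.0472078, 1.6315)–(-0.87423, -0.87423, 1.6315)  len=0.8951
  (v24,v28,v25) [--+] → (-0.827023, -0.893788, 1.6315)–(-0.87423, -0.87423, 1.6315)  len=0.0511
  (v25,v28,v29) [+-+] → (-0.827023, -0.893788, 1.6315)–(0, -1.2363, 1.6315)  len=0.8951
  (v28,v32,v29) [--+] → (0.0472078, -1.21675, 1.6315)–(0, -1.2363, 1.6315)  len=0.0511
  (v29,v32,v33) [+-+] → (0.0472078, -1.21675, 1.6315)–(0.87423, -0.87423, 1.6315)  len=0.8951
  (v32,v3,v33) [--+] → (0.893788, -0.827023, 1.6315)–(0.87423, -0.87423, 1.6315)  len=0.0511
  (v33,v3,v4) [+-+] → (0.893788, -0.827023, 1.6315)–(1.2363, 0, 1.6315)  len=0.8951

Chained into 1 loop(s):
  loop 1: 16 segments, perimeter = 7.5699
Total perimeter = 7.570

loops=1 perimeter=7.570


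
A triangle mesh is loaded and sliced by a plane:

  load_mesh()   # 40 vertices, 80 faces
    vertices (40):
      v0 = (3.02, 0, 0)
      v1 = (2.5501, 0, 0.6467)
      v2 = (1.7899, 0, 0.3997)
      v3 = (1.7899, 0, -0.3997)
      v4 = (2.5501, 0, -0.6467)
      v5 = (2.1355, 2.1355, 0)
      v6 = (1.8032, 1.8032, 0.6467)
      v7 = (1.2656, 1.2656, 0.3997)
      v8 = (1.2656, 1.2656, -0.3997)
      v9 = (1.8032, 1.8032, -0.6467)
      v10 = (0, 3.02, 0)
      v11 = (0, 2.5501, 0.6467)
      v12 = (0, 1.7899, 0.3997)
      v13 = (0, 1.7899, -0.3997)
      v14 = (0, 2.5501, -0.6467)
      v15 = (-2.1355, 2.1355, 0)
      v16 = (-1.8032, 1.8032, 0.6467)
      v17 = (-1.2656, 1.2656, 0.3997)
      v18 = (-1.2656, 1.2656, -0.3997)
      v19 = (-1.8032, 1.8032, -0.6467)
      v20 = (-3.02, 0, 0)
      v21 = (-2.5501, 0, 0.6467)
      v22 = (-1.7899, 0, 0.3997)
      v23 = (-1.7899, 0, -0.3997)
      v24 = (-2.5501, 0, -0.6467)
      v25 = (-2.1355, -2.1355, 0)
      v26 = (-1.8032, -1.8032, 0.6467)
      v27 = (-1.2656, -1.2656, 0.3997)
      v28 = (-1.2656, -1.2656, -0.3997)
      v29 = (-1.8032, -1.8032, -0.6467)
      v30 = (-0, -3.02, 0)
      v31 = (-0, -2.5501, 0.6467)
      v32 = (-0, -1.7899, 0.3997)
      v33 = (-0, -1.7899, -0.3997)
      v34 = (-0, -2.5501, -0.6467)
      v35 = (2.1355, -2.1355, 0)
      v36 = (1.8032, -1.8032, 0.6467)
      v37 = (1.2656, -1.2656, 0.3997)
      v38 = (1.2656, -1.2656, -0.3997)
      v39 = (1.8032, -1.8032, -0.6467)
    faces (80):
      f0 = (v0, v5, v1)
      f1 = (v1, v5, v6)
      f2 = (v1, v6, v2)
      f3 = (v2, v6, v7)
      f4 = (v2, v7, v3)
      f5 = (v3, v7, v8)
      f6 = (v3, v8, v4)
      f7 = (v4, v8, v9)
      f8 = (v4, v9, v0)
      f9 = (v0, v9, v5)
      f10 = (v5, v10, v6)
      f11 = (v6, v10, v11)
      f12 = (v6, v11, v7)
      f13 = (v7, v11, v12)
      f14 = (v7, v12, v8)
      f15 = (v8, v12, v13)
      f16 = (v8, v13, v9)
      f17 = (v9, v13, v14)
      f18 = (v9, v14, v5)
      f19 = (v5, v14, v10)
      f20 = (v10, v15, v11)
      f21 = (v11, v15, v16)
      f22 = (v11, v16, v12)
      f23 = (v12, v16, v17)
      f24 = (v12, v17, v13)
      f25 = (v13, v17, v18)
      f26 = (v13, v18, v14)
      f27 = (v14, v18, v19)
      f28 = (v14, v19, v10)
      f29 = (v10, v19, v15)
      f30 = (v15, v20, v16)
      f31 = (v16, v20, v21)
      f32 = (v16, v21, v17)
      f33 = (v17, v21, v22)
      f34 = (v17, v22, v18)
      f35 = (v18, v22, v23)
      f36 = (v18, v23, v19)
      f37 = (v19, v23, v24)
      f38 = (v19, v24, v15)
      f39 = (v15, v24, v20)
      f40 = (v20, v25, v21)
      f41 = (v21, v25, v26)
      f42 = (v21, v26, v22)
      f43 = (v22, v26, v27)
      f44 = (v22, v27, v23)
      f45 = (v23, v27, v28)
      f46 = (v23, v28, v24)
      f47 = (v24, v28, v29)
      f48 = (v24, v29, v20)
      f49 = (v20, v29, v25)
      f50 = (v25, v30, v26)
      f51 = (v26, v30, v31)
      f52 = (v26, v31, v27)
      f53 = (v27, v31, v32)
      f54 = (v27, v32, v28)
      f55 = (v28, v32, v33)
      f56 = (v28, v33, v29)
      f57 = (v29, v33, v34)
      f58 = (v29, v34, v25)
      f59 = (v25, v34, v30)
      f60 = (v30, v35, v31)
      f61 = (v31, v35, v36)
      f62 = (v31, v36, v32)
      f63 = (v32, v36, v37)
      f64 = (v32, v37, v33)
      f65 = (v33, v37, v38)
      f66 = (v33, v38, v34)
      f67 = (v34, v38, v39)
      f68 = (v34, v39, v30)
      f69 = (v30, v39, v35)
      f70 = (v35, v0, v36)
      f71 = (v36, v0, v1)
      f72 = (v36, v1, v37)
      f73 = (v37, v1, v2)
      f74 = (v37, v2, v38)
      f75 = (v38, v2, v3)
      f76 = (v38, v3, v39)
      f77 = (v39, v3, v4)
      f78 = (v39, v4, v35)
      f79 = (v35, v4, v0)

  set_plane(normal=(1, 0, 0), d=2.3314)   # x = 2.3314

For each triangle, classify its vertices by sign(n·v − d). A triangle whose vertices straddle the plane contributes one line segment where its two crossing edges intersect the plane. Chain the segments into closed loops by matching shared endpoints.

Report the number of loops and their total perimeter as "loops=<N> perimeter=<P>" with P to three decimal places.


Straddling triangles (14 of 80):
  (v0,v5,v1) [+-+] → (2.3314, 1.66253, 0)–(2.3314, 1.12647, 0.305568)  len=0.6170
  (v1,v5,v6) [+--] → (2.3314, 1.12647, 0.305568)–(2.3314, 0.527996, 0.6467)  len=0.6889
  (v1,v6,v2) [+--] → (2.3314, 0.527996, 0.6467)–(2.3314, 0, 0.575641)  len=0.5328
  (v3,v8,v4) [--+] → (2.3314, 0.215482, -0.604646)–(2.3314, 0, -0.575641)  len=0.2174
  (v4,v8,v9) [+--] → (2.3314, 0.215482, -0.604646)–(2.3314, 0.527996, -0.6467)  len=0.3153
  (v4,v9,v0) [+-+] → (2.3314, 0.527996, -0.6467)–(2.3314, 1.02045, -0.365974)  len=0.5668
  (v0,v9,v5) [+--] → (2.3314, 1.02045, -0.365974)–(2.3314, 1.66253, 0)  len=0.7391
  (v35,v0,v36) [-+-] → (2.3314, -1.66253, 0)–(2.3314, -1.02045, 0.365974)  len=0.7391
  (v36,v0,v1) [-++] → (2.3314, -1.02045, 0.365974)–(2.3314, -0.527996, 0.6467)  len=0.5668
  (v36,v1,v37) [-+-] → (2.3314, -0.527996, 0.6467)–(2.3314, -0.215482, 0.604646)  len=0.3153
  (v37,v1,v2) [-+-] → (2.3314, -0.215482, 0.604646)–(2.3314, 0, 0.575641)  len=0.2174
  (v39,v3,v4) [--+] → (2.3314, 0, -0.575641)–(2.3314, -0.527996, -0.6467)  len=0.5328
  (v39,v4,v35) [-+-] → (2.3314, -0.527996, -0.6467)–(2.3314, -1.12647, -0.305568)  len=0.6889
  (v35,v4,v0) [-++] → (2.3314, -1.12647, -0.305568)–(2.3314, -1.66253, 0)  len=0.6170

Chained into 1 loop(s):
  loop 1: 14 segments, perimeter = 7.3546
Total perimeter = 7.355

loops=1 perimeter=7.355
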